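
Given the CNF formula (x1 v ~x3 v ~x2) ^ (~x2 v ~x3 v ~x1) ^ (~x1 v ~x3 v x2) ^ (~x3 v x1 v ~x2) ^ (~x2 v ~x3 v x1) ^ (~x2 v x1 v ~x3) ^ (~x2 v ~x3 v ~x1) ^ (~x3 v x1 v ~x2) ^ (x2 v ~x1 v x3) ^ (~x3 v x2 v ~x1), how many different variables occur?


Identify each distinct variable in the formula.
Variables found: x1, x2, x3.
Total distinct variables = 3.

3


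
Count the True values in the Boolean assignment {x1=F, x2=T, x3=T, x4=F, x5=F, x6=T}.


The weight is the number of variables assigned True.
True variables: x2, x3, x6.
Weight = 3.

3


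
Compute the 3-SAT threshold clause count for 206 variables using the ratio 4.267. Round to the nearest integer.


The 3-SAT phase transition occurs at approximately 4.267 clauses per variable.
m = 4.267 * 206 = 879.002.
Rounded to nearest integer: 879.

879


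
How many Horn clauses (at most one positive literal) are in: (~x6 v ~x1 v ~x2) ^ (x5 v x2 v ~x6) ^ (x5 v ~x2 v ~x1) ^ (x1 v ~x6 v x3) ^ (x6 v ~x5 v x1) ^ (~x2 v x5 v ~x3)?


A Horn clause has at most one positive literal.
Clause 1: 0 positive lit(s) -> Horn
Clause 2: 2 positive lit(s) -> not Horn
Clause 3: 1 positive lit(s) -> Horn
Clause 4: 2 positive lit(s) -> not Horn
Clause 5: 2 positive lit(s) -> not Horn
Clause 6: 1 positive lit(s) -> Horn
Total Horn clauses = 3.

3


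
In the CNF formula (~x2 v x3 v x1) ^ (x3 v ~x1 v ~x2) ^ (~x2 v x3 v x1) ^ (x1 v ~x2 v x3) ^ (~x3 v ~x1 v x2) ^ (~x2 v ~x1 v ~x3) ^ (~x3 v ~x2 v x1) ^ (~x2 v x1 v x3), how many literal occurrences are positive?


Scan each clause for unnegated literals.
Clause 1: 2 positive; Clause 2: 1 positive; Clause 3: 2 positive; Clause 4: 2 positive; Clause 5: 1 positive; Clause 6: 0 positive; Clause 7: 1 positive; Clause 8: 2 positive.
Total positive literal occurrences = 11.

11


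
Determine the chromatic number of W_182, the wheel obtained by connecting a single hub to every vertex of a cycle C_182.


W_182 consists of the cycle C_182 together with a hub vertex adjacent to every cycle vertex.
The cycle C_182 needs 2 colors (even cycle -> 2).
The hub is adjacent to every cycle vertex, so it must receive a new color distinct from all of them.
Chromatic number = 2 + 1 = 3.

3


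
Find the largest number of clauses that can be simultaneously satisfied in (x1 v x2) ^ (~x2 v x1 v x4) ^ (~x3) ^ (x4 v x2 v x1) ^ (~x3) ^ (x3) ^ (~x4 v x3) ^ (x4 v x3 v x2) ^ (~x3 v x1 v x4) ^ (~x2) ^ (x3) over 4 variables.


Enumerate all 16 truth assignments.
For each, count how many of the 11 clauses are satisfied.
The formula is not fully satisfiable, so the maximum is below 11.
Maximum simultaneously satisfiable clauses = 9.

9


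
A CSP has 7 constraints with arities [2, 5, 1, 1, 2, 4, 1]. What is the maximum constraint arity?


The arities are: 2, 5, 1, 1, 2, 4, 1.
Scan for the maximum value.
Maximum arity = 5.

5


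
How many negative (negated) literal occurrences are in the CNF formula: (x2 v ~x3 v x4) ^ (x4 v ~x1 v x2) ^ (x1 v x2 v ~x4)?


Scan each clause for negated literals.
Clause 1: 1 negative; Clause 2: 1 negative; Clause 3: 1 negative.
Total negative literal occurrences = 3.

3


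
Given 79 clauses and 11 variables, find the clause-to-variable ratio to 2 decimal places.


Clause-to-variable ratio = clauses / variables.
79 / 11 = 7.18.

7.18


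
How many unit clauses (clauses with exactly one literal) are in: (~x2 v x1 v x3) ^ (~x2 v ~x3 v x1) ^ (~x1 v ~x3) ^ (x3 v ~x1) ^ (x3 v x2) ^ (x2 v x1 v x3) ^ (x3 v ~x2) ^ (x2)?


A unit clause contains exactly one literal.
Unit clauses found: (x2).
Count = 1.

1


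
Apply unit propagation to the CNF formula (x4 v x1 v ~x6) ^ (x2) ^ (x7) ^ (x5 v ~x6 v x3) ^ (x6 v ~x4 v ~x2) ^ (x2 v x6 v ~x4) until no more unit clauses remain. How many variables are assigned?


Unit propagation repeatedly assigns the literal in any unit clause, then simplifies.
Assignments in order: x2 = T, x7 = T.
No further unit clauses remain.
Total variables assigned = 2.

2


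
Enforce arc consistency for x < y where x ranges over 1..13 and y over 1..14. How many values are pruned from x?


For the constraint x < y, x needs a supporting value in y's domain.
x can be at most 13 (one less than y's maximum).
Valid x values from domain: 13 out of 13.
Pruned = 13 - 13 = 0.

0


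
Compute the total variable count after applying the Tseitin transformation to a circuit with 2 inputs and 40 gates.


The Tseitin transformation introduces one auxiliary variable per gate.
Total variables = inputs + gates = 2 + 40 = 42.

42


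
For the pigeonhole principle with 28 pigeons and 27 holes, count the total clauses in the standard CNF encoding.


The PHP encoding has two parts:
1) At-least-one-hole clauses: 28 (one per pigeon, each with 27 literals).
2) At-most-one-pigeon-per-hole clauses: 27 holes * C(28,2) = 27 * 378 = 10206.
Total clauses = 28 + 10206 = 10234.

10234


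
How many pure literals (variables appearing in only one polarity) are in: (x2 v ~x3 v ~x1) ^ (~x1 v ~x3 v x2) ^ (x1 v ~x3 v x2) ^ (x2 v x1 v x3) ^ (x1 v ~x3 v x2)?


A pure literal appears in only one polarity across all clauses.
Pure literals: x2 (positive only).
Count = 1.

1


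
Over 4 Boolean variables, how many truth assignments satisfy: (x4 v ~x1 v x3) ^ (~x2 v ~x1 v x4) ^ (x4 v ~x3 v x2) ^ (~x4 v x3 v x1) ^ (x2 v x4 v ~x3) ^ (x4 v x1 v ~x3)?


Enumerate all 16 truth assignments over 4 variables.
Test each against every clause.
Satisfying assignments found: 8.

8


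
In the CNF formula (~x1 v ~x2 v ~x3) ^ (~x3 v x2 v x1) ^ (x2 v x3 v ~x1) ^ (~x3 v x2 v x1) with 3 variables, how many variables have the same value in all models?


Find all satisfying assignments: 5 model(s).
Check which variables have the same value in every model.
No variable is fixed across all models.
Backbone size = 0.

0


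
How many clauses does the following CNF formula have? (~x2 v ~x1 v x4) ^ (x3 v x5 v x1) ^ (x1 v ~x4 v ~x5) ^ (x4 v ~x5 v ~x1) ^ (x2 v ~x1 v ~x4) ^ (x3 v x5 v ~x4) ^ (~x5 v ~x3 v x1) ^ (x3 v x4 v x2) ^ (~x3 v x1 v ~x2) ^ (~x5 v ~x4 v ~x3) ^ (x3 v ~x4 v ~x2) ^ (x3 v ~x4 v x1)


Each group enclosed in parentheses joined by ^ is one clause.
Counting the conjuncts: 12 clauses.

12


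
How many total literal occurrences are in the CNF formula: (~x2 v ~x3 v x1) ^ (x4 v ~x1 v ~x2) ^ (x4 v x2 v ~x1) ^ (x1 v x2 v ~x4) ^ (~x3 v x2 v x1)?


Clause lengths: 3, 3, 3, 3, 3.
Sum = 3 + 3 + 3 + 3 + 3 = 15.

15


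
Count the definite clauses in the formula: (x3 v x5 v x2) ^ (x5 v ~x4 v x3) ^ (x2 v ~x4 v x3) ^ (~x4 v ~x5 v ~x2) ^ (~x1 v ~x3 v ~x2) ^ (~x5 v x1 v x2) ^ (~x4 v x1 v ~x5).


A definite clause has exactly one positive literal.
Clause 1: 3 positive -> not definite
Clause 2: 2 positive -> not definite
Clause 3: 2 positive -> not definite
Clause 4: 0 positive -> not definite
Clause 5: 0 positive -> not definite
Clause 6: 2 positive -> not definite
Clause 7: 1 positive -> definite
Definite clause count = 1.

1


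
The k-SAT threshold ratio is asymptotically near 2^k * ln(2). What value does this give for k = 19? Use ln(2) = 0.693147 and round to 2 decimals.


Using the asymptotic formula: threshold ~ 2^k * ln(2).
2^19 = 524288.
524288 * 0.693147 = 363408.65.

363408.65


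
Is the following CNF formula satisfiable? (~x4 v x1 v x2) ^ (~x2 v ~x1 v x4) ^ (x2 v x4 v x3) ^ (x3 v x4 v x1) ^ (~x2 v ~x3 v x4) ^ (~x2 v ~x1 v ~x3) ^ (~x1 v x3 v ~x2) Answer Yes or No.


Check all 16 possible truth assignments.
Number of satisfying assignments found: 6.
The formula is satisfiable.

Yes


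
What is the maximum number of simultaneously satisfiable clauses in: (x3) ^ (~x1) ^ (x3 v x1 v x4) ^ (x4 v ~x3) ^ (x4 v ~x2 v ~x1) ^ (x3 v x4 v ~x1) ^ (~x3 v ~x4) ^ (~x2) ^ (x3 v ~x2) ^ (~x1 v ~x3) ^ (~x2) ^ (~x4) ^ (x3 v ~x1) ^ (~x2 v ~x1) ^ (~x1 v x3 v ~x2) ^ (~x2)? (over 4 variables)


Enumerate all 16 truth assignments.
For each, count how many of the 16 clauses are satisfied.
The formula is not fully satisfiable, so the maximum is below 16.
Maximum simultaneously satisfiable clauses = 15.

15


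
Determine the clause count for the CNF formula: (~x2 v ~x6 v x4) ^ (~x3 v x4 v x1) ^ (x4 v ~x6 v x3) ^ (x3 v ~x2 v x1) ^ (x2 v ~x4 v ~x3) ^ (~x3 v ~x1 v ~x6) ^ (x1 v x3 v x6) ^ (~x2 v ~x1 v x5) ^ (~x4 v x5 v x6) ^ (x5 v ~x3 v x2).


Each group enclosed in parentheses joined by ^ is one clause.
Counting the conjuncts: 10 clauses.

10


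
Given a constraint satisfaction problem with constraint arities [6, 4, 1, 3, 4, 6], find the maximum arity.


The arities are: 6, 4, 1, 3, 4, 6.
Scan for the maximum value.
Maximum arity = 6.

6


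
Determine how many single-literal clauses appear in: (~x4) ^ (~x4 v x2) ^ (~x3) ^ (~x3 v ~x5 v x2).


A unit clause contains exactly one literal.
Unit clauses found: (~x4), (~x3).
Count = 2.

2


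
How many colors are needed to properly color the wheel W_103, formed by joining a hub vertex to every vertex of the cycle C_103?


W_103 consists of the cycle C_103 together with a hub vertex adjacent to every cycle vertex.
The cycle C_103 needs 3 colors (odd cycle -> 3).
The hub is adjacent to every cycle vertex, so it must receive a new color distinct from all of them.
Chromatic number = 3 + 1 = 4.

4


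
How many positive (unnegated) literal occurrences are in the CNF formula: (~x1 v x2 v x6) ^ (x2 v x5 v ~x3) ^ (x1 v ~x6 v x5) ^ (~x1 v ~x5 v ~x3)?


Scan each clause for unnegated literals.
Clause 1: 2 positive; Clause 2: 2 positive; Clause 3: 2 positive; Clause 4: 0 positive.
Total positive literal occurrences = 6.

6


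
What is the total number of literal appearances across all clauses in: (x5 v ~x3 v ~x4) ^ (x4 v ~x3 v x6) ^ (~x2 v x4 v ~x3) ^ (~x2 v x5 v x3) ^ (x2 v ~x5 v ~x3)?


Clause lengths: 3, 3, 3, 3, 3.
Sum = 3 + 3 + 3 + 3 + 3 = 15.

15


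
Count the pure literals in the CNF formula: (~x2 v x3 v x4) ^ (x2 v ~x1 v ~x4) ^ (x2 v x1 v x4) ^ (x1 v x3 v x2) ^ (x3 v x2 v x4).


A pure literal appears in only one polarity across all clauses.
Pure literals: x3 (positive only).
Count = 1.

1


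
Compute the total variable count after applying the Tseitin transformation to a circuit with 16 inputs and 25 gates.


The Tseitin transformation introduces one auxiliary variable per gate.
Total variables = inputs + gates = 16 + 25 = 41.

41


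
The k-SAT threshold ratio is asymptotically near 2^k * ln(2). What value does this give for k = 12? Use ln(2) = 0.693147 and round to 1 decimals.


Using the asymptotic formula: threshold ~ 2^k * ln(2).
2^12 = 4096.
4096 * 0.693147 = 2839.1.

2839.1


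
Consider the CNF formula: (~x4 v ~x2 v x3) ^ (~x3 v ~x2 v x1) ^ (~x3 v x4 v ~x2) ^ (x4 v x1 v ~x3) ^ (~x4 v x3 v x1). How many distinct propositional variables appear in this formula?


Identify each distinct variable in the formula.
Variables found: x1, x2, x3, x4.
Total distinct variables = 4.

4


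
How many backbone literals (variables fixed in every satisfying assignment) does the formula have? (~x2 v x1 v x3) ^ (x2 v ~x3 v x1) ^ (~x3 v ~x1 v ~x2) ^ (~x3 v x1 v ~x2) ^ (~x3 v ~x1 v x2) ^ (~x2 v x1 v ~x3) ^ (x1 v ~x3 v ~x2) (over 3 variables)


Find all satisfying assignments: 3 model(s).
Check which variables have the same value in every model.
Fixed variables: x3=F.
Backbone size = 1.

1


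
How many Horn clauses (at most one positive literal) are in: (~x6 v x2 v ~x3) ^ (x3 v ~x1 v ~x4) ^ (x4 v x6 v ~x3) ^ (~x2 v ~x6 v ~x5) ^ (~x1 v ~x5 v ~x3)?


A Horn clause has at most one positive literal.
Clause 1: 1 positive lit(s) -> Horn
Clause 2: 1 positive lit(s) -> Horn
Clause 3: 2 positive lit(s) -> not Horn
Clause 4: 0 positive lit(s) -> Horn
Clause 5: 0 positive lit(s) -> Horn
Total Horn clauses = 4.

4


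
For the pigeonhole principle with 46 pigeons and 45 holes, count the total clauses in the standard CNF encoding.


The PHP encoding has two parts:
1) At-least-one-hole clauses: 46 (one per pigeon, each with 45 literals).
2) At-most-one-pigeon-per-hole clauses: 45 holes * C(46,2) = 45 * 1035 = 46575.
Total clauses = 46 + 46575 = 46621.

46621


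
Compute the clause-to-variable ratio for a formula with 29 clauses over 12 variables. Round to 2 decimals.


Clause-to-variable ratio = clauses / variables.
29 / 12 = 2.42.

2.42


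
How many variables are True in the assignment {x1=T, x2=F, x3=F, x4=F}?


The weight is the number of variables assigned True.
True variables: x1.
Weight = 1.

1


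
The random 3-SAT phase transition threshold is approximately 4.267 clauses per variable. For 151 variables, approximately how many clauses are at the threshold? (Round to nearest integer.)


The 3-SAT phase transition occurs at approximately 4.267 clauses per variable.
m = 4.267 * 151 = 644.317.
Rounded to nearest integer: 644.

644


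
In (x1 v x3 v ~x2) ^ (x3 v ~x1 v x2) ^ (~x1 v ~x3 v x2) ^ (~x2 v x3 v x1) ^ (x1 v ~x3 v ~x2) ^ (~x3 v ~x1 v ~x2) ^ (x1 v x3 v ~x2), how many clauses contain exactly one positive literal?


A definite clause has exactly one positive literal.
Clause 1: 2 positive -> not definite
Clause 2: 2 positive -> not definite
Clause 3: 1 positive -> definite
Clause 4: 2 positive -> not definite
Clause 5: 1 positive -> definite
Clause 6: 0 positive -> not definite
Clause 7: 2 positive -> not definite
Definite clause count = 2.

2


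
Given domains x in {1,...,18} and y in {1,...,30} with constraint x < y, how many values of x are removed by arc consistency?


For the constraint x < y, x needs a supporting value in y's domain.
x can be at most 29 (one less than y's maximum).
Valid x values from domain: 18 out of 18.
Pruned = 18 - 18 = 0.

0


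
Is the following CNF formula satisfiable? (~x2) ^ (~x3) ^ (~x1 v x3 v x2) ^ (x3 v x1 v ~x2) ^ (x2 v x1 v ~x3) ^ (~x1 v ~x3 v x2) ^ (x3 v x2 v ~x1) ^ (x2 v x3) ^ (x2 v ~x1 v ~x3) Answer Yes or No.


Check all 8 possible truth assignments.
Number of satisfying assignments found: 0.
The formula is unsatisfiable.

No


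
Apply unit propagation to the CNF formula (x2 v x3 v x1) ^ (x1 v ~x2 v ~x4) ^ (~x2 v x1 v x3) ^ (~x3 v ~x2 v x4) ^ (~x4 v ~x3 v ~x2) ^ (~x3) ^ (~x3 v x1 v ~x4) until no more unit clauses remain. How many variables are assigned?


Unit propagation repeatedly assigns the literal in any unit clause, then simplifies.
Assignments in order: x3 = F.
No further unit clauses remain.
Total variables assigned = 1.

1


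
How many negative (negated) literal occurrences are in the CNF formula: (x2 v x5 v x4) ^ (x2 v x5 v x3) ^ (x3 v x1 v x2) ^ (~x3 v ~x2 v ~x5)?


Scan each clause for negated literals.
Clause 1: 0 negative; Clause 2: 0 negative; Clause 3: 0 negative; Clause 4: 3 negative.
Total negative literal occurrences = 3.

3


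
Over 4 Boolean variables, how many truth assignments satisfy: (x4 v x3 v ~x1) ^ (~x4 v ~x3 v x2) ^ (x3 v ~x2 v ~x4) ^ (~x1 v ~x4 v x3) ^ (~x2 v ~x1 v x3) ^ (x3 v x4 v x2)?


Enumerate all 16 truth assignments over 4 variables.
Test each against every clause.
Satisfying assignments found: 8.

8


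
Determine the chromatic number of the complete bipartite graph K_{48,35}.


K_{48,35} is bipartite by definition: the two parts are independent sets, with every edge crossing between them.
Color all vertices in one part with color 1 and all vertices in the other part with color 2.
Since the graph has at least one edge, one color does not suffice.
Chromatic number = 2.

2


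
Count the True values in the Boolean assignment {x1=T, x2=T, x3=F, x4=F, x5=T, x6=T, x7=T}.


The weight is the number of variables assigned True.
True variables: x1, x2, x5, x6, x7.
Weight = 5.

5


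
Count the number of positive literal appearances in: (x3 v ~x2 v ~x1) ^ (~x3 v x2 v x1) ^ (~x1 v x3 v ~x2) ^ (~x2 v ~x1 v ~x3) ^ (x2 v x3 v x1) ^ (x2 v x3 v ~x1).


Scan each clause for unnegated literals.
Clause 1: 1 positive; Clause 2: 2 positive; Clause 3: 1 positive; Clause 4: 0 positive; Clause 5: 3 positive; Clause 6: 2 positive.
Total positive literal occurrences = 9.

9


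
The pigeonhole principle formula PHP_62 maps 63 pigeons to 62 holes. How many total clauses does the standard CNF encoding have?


The PHP encoding has two parts:
1) At-least-one-hole clauses: 63 (one per pigeon, each with 62 literals).
2) At-most-one-pigeon-per-hole clauses: 62 holes * C(63,2) = 62 * 1953 = 121086.
Total clauses = 63 + 121086 = 121149.

121149


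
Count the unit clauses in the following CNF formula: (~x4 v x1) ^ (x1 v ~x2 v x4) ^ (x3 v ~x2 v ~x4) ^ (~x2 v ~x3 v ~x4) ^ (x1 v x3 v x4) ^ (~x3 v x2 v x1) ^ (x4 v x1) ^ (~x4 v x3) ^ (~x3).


A unit clause contains exactly one literal.
Unit clauses found: (~x3).
Count = 1.

1


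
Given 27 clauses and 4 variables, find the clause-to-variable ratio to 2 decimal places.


Clause-to-variable ratio = clauses / variables.
27 / 4 = 6.75.

6.75


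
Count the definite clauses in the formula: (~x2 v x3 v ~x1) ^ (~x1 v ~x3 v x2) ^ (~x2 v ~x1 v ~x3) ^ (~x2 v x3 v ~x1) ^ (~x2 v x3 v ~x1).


A definite clause has exactly one positive literal.
Clause 1: 1 positive -> definite
Clause 2: 1 positive -> definite
Clause 3: 0 positive -> not definite
Clause 4: 1 positive -> definite
Clause 5: 1 positive -> definite
Definite clause count = 4.

4


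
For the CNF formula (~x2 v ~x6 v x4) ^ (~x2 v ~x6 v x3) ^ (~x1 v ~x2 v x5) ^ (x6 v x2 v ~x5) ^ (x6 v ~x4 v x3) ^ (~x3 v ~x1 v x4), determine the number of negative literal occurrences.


Scan each clause for negated literals.
Clause 1: 2 negative; Clause 2: 2 negative; Clause 3: 2 negative; Clause 4: 1 negative; Clause 5: 1 negative; Clause 6: 2 negative.
Total negative literal occurrences = 10.

10


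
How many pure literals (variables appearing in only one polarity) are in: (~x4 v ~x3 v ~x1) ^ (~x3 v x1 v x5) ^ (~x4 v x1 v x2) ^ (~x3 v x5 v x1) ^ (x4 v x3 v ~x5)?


A pure literal appears in only one polarity across all clauses.
Pure literals: x2 (positive only).
Count = 1.

1


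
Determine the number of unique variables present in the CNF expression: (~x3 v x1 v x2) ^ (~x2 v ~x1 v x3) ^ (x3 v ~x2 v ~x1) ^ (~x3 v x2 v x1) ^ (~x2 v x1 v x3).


Identify each distinct variable in the formula.
Variables found: x1, x2, x3.
Total distinct variables = 3.

3


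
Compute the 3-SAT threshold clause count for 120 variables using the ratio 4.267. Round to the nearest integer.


The 3-SAT phase transition occurs at approximately 4.267 clauses per variable.
m = 4.267 * 120 = 512.04.
Rounded to nearest integer: 512.

512


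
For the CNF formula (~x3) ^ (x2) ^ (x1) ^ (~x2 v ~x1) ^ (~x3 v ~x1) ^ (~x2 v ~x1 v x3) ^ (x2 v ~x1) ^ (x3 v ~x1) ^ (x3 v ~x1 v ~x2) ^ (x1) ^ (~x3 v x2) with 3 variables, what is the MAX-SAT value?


Enumerate all 8 truth assignments.
For each, count how many of the 11 clauses are satisfied.
The formula is not fully satisfiable, so the maximum is below 11.
Maximum simultaneously satisfiable clauses = 9.

9


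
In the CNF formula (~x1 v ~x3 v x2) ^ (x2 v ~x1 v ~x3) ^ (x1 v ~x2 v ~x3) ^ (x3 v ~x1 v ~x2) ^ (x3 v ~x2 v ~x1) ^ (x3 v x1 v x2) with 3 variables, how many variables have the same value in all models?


Find all satisfying assignments: 4 model(s).
Check which variables have the same value in every model.
No variable is fixed across all models.
Backbone size = 0.

0


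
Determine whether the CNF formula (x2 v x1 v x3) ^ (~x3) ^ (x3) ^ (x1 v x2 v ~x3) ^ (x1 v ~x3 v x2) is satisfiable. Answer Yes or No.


Check all 8 possible truth assignments.
Number of satisfying assignments found: 0.
The formula is unsatisfiable.

No


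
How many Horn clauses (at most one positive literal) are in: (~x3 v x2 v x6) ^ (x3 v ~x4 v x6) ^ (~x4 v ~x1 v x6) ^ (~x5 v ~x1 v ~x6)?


A Horn clause has at most one positive literal.
Clause 1: 2 positive lit(s) -> not Horn
Clause 2: 2 positive lit(s) -> not Horn
Clause 3: 1 positive lit(s) -> Horn
Clause 4: 0 positive lit(s) -> Horn
Total Horn clauses = 2.

2


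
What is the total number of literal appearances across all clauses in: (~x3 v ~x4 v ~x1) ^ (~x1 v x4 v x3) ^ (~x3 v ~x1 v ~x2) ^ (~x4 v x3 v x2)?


Clause lengths: 3, 3, 3, 3.
Sum = 3 + 3 + 3 + 3 = 12.

12


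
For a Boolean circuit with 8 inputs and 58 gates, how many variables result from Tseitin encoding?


The Tseitin transformation introduces one auxiliary variable per gate.
Total variables = inputs + gates = 8 + 58 = 66.

66


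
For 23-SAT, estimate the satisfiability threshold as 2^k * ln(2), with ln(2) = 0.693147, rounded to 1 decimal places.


Using the asymptotic formula: threshold ~ 2^k * ln(2).
2^23 = 8388608.
8388608 * 0.693147 = 5814538.5.

5814538.5


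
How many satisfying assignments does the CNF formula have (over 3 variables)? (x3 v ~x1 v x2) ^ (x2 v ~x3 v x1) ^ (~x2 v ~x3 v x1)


Enumerate all 8 truth assignments over 3 variables.
Test each against every clause.
Satisfying assignments found: 5.

5


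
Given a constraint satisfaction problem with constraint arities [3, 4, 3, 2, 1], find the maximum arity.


The arities are: 3, 4, 3, 2, 1.
Scan for the maximum value.
Maximum arity = 4.

4


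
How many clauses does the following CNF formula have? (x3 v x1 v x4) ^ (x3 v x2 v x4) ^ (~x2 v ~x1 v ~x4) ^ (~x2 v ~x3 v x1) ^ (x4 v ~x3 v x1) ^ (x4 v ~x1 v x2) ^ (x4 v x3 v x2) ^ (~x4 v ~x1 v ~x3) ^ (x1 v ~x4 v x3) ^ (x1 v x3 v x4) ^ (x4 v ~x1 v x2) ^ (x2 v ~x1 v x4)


Each group enclosed in parentheses joined by ^ is one clause.
Counting the conjuncts: 12 clauses.

12


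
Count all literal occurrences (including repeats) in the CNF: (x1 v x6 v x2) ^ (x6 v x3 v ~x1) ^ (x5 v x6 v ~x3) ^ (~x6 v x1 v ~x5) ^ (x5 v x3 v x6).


Clause lengths: 3, 3, 3, 3, 3.
Sum = 3 + 3 + 3 + 3 + 3 = 15.

15


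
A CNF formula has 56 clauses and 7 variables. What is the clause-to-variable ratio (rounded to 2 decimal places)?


Clause-to-variable ratio = clauses / variables.
56 / 7 = 8.0.

8.0


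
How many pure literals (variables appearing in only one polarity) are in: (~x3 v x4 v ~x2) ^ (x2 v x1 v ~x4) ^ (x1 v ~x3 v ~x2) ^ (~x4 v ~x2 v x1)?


A pure literal appears in only one polarity across all clauses.
Pure literals: x1 (positive only), x3 (negative only).
Count = 2.

2


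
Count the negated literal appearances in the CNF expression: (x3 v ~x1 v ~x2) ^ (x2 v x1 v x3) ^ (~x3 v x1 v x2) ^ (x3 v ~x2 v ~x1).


Scan each clause for negated literals.
Clause 1: 2 negative; Clause 2: 0 negative; Clause 3: 1 negative; Clause 4: 2 negative.
Total negative literal occurrences = 5.

5


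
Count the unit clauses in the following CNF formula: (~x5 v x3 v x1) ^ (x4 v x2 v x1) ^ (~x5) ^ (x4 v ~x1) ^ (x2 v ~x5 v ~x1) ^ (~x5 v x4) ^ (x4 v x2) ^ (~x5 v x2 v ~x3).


A unit clause contains exactly one literal.
Unit clauses found: (~x5).
Count = 1.

1


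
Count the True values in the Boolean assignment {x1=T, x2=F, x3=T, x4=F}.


The weight is the number of variables assigned True.
True variables: x1, x3.
Weight = 2.

2


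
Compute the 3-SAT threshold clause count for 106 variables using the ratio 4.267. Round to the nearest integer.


The 3-SAT phase transition occurs at approximately 4.267 clauses per variable.
m = 4.267 * 106 = 452.302.
Rounded to nearest integer: 452.

452


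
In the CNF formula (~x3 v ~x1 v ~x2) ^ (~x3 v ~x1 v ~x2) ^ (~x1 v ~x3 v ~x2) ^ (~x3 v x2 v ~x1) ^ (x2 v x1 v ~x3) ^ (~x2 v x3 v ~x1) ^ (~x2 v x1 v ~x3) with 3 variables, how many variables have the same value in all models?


Find all satisfying assignments: 3 model(s).
Check which variables have the same value in every model.
Fixed variables: x3=F.
Backbone size = 1.

1


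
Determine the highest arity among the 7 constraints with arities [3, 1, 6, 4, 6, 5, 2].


The arities are: 3, 1, 6, 4, 6, 5, 2.
Scan for the maximum value.
Maximum arity = 6.

6


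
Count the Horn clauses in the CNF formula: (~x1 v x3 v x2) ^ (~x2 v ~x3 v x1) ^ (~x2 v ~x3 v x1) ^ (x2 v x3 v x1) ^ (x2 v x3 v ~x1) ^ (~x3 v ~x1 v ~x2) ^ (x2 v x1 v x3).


A Horn clause has at most one positive literal.
Clause 1: 2 positive lit(s) -> not Horn
Clause 2: 1 positive lit(s) -> Horn
Clause 3: 1 positive lit(s) -> Horn
Clause 4: 3 positive lit(s) -> not Horn
Clause 5: 2 positive lit(s) -> not Horn
Clause 6: 0 positive lit(s) -> Horn
Clause 7: 3 positive lit(s) -> not Horn
Total Horn clauses = 3.

3


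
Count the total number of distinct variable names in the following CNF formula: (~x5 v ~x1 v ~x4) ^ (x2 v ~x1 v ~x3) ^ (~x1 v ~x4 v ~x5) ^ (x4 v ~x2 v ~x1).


Identify each distinct variable in the formula.
Variables found: x1, x2, x3, x4, x5.
Total distinct variables = 5.

5


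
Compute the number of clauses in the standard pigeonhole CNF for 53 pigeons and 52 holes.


The PHP encoding has two parts:
1) At-least-one-hole clauses: 53 (one per pigeon, each with 52 literals).
2) At-most-one-pigeon-per-hole clauses: 52 holes * C(53,2) = 52 * 1378 = 71656.
Total clauses = 53 + 71656 = 71709.

71709


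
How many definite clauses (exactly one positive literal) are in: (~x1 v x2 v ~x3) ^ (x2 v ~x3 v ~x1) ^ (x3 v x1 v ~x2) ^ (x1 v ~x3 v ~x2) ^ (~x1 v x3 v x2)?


A definite clause has exactly one positive literal.
Clause 1: 1 positive -> definite
Clause 2: 1 positive -> definite
Clause 3: 2 positive -> not definite
Clause 4: 1 positive -> definite
Clause 5: 2 positive -> not definite
Definite clause count = 3.

3


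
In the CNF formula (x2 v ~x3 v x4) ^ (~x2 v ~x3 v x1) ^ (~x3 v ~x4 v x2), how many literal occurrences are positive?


Scan each clause for unnegated literals.
Clause 1: 2 positive; Clause 2: 1 positive; Clause 3: 1 positive.
Total positive literal occurrences = 4.

4


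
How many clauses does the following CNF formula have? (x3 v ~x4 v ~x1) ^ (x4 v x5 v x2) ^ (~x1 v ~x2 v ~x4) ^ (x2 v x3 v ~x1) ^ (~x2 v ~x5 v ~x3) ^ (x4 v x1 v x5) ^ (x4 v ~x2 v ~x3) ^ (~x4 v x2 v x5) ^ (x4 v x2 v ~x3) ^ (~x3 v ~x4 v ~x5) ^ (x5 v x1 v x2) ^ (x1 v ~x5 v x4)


Each group enclosed in parentheses joined by ^ is one clause.
Counting the conjuncts: 12 clauses.

12


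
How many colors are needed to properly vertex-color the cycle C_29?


An odd cycle cannot be 2-colored: alternating two colors around the cycle returns to the start with a conflict.
Since 29 is odd, three colors are required (and three suffice).
Chromatic number = 3.

3


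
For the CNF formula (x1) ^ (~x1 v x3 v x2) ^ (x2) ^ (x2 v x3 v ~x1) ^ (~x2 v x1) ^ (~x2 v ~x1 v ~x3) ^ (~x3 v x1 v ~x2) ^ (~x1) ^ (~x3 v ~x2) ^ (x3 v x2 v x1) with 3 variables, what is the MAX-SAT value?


Enumerate all 8 truth assignments.
For each, count how many of the 10 clauses are satisfied.
The formula is not fully satisfiable, so the maximum is below 10.
Maximum simultaneously satisfiable clauses = 9.

9


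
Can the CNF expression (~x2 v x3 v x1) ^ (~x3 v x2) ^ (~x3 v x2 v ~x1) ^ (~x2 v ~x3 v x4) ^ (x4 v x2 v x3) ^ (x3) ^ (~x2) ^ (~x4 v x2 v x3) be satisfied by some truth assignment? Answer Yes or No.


Check all 16 possible truth assignments.
Number of satisfying assignments found: 0.
The formula is unsatisfiable.

No


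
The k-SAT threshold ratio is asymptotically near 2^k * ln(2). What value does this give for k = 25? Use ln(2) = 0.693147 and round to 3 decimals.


Using the asymptotic formula: threshold ~ 2^k * ln(2).
2^25 = 33554432.
33554432 * 0.693147 = 23258153.878.

23258153.878


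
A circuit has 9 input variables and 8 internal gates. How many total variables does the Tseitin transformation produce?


The Tseitin transformation introduces one auxiliary variable per gate.
Total variables = inputs + gates = 9 + 8 = 17.

17


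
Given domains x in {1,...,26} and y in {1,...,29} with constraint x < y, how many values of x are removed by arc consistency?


For the constraint x < y, x needs a supporting value in y's domain.
x can be at most 28 (one less than y's maximum).
Valid x values from domain: 26 out of 26.
Pruned = 26 - 26 = 0.

0


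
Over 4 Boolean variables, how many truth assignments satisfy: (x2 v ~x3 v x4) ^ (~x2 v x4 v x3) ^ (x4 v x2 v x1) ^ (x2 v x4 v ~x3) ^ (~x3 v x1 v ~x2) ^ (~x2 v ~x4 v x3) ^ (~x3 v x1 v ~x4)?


Enumerate all 16 truth assignments over 4 variables.
Test each against every clause.
Satisfying assignments found: 6.

6


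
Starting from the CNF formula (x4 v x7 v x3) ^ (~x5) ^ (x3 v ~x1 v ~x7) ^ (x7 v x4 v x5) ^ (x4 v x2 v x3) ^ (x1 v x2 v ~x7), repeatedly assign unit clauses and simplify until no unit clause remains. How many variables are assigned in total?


Unit propagation repeatedly assigns the literal in any unit clause, then simplifies.
Assignments in order: x5 = F.
No further unit clauses remain.
Total variables assigned = 1.

1


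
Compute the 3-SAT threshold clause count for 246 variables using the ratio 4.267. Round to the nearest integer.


The 3-SAT phase transition occurs at approximately 4.267 clauses per variable.
m = 4.267 * 246 = 1049.682.
Rounded to nearest integer: 1050.

1050


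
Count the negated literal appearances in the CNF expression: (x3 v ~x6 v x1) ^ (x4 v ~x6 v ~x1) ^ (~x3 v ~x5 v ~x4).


Scan each clause for negated literals.
Clause 1: 1 negative; Clause 2: 2 negative; Clause 3: 3 negative.
Total negative literal occurrences = 6.

6


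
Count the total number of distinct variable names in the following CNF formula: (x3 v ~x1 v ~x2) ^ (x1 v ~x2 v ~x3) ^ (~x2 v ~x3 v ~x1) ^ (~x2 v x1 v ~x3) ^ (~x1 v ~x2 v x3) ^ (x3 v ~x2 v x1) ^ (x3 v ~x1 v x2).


Identify each distinct variable in the formula.
Variables found: x1, x2, x3.
Total distinct variables = 3.

3


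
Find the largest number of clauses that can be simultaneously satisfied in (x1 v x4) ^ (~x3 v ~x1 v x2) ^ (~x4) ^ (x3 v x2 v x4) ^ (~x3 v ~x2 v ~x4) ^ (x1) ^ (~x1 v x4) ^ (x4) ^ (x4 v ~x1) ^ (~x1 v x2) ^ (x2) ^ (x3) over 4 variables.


Enumerate all 16 truth assignments.
For each, count how many of the 12 clauses are satisfied.
The formula is not fully satisfiable, so the maximum is below 12.
Maximum simultaneously satisfiable clauses = 10.

10


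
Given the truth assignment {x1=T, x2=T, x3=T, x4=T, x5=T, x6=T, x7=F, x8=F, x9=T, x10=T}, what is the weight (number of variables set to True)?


The weight is the number of variables assigned True.
True variables: x1, x2, x3, x4, x5, x6, x9, x10.
Weight = 8.

8


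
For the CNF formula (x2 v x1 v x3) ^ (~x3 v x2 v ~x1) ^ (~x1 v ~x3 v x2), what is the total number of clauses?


Each group enclosed in parentheses joined by ^ is one clause.
Counting the conjuncts: 3 clauses.

3


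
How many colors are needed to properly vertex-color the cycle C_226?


A cycle on an even number of vertices is bipartite: alternate two colors around the cycle.
Since 226 is even, two colors suffice, and at least two are needed because the graph has edges.
Chromatic number = 2.

2


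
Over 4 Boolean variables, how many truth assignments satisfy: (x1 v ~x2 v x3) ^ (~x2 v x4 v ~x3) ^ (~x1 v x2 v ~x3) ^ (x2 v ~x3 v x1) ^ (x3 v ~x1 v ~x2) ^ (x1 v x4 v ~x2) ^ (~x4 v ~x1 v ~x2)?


Enumerate all 16 truth assignments over 4 variables.
Test each against every clause.
Satisfying assignments found: 5.

5


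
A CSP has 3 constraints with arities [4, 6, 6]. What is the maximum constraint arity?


The arities are: 4, 6, 6.
Scan for the maximum value.
Maximum arity = 6.

6


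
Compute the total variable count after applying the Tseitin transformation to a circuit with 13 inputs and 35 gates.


The Tseitin transformation introduces one auxiliary variable per gate.
Total variables = inputs + gates = 13 + 35 = 48.

48


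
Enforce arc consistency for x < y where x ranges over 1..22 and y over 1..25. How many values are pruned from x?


For the constraint x < y, x needs a supporting value in y's domain.
x can be at most 24 (one less than y's maximum).
Valid x values from domain: 22 out of 22.
Pruned = 22 - 22 = 0.

0


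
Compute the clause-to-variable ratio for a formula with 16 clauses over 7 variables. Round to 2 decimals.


Clause-to-variable ratio = clauses / variables.
16 / 7 = 2.29.

2.29


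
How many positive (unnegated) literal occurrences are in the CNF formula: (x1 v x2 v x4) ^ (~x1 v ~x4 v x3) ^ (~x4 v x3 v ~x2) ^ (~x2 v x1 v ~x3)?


Scan each clause for unnegated literals.
Clause 1: 3 positive; Clause 2: 1 positive; Clause 3: 1 positive; Clause 4: 1 positive.
Total positive literal occurrences = 6.

6


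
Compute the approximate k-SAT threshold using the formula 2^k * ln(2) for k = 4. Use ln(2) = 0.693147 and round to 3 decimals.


Using the asymptotic formula: threshold ~ 2^k * ln(2).
2^4 = 16.
16 * 0.693147 = 11.09.

11.09


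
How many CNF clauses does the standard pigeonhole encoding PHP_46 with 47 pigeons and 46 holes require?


The PHP encoding has two parts:
1) At-least-one-hole clauses: 47 (one per pigeon, each with 46 literals).
2) At-most-one-pigeon-per-hole clauses: 46 holes * C(47,2) = 46 * 1081 = 49726.
Total clauses = 47 + 49726 = 49773.

49773


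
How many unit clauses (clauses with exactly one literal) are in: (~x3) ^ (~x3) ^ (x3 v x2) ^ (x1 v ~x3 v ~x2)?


A unit clause contains exactly one literal.
Unit clauses found: (~x3), (~x3).
Count = 2.

2


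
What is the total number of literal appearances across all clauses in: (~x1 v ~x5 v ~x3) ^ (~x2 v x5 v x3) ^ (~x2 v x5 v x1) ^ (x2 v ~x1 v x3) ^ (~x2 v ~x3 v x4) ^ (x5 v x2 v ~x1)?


Clause lengths: 3, 3, 3, 3, 3, 3.
Sum = 3 + 3 + 3 + 3 + 3 + 3 = 18.

18


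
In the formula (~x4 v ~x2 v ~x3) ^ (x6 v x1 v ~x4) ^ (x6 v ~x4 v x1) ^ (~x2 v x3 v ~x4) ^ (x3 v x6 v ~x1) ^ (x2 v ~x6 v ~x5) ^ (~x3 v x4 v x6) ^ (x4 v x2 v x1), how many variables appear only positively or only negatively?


A pure literal appears in only one polarity across all clauses.
Pure literals: x5 (negative only).
Count = 1.

1


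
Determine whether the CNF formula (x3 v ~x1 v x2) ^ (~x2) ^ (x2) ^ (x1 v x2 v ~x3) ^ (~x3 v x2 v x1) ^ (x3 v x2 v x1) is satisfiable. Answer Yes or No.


Check all 8 possible truth assignments.
Number of satisfying assignments found: 0.
The formula is unsatisfiable.

No


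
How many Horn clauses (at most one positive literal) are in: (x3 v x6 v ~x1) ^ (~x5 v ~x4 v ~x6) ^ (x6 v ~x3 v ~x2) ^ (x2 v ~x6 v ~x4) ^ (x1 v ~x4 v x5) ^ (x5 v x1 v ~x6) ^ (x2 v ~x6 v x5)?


A Horn clause has at most one positive literal.
Clause 1: 2 positive lit(s) -> not Horn
Clause 2: 0 positive lit(s) -> Horn
Clause 3: 1 positive lit(s) -> Horn
Clause 4: 1 positive lit(s) -> Horn
Clause 5: 2 positive lit(s) -> not Horn
Clause 6: 2 positive lit(s) -> not Horn
Clause 7: 2 positive lit(s) -> not Horn
Total Horn clauses = 3.

3


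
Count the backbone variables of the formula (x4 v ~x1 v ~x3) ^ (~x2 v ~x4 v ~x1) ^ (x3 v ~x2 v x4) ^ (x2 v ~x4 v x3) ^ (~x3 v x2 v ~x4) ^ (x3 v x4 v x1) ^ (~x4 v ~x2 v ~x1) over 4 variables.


Find all satisfying assignments: 5 model(s).
Check which variables have the same value in every model.
No variable is fixed across all models.
Backbone size = 0.

0


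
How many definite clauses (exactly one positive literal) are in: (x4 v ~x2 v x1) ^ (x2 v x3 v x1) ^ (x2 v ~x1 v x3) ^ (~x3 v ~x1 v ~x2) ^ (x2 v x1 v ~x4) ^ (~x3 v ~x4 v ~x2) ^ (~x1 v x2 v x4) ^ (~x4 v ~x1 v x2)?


A definite clause has exactly one positive literal.
Clause 1: 2 positive -> not definite
Clause 2: 3 positive -> not definite
Clause 3: 2 positive -> not definite
Clause 4: 0 positive -> not definite
Clause 5: 2 positive -> not definite
Clause 6: 0 positive -> not definite
Clause 7: 2 positive -> not definite
Clause 8: 1 positive -> definite
Definite clause count = 1.

1


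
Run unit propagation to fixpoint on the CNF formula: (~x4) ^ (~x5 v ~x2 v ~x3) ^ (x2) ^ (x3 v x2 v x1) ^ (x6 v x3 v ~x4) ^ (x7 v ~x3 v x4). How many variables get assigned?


Unit propagation repeatedly assigns the literal in any unit clause, then simplifies.
Assignments in order: x4 = F, x2 = T.
No further unit clauses remain.
Total variables assigned = 2.

2


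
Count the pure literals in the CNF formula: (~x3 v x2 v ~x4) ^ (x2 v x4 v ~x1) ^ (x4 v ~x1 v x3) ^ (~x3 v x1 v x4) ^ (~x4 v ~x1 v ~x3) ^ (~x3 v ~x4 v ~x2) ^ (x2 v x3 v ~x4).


A pure literal appears in only one polarity across all clauses.
No pure literals found.
Count = 0.

0


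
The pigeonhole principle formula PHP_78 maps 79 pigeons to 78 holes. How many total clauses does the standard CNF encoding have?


The PHP encoding has two parts:
1) At-least-one-hole clauses: 79 (one per pigeon, each with 78 literals).
2) At-most-one-pigeon-per-hole clauses: 78 holes * C(79,2) = 78 * 3081 = 240318.
Total clauses = 79 + 240318 = 240397.

240397


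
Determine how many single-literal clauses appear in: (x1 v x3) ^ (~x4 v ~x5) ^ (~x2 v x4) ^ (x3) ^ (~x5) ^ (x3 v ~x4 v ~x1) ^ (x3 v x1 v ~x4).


A unit clause contains exactly one literal.
Unit clauses found: (x3), (~x5).
Count = 2.

2


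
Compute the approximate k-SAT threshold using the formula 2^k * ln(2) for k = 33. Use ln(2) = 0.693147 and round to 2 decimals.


Using the asymptotic formula: threshold ~ 2^k * ln(2).
2^33 = 8589934592.
8589934592 * 0.693147 = 5954087392.64.

5954087392.64


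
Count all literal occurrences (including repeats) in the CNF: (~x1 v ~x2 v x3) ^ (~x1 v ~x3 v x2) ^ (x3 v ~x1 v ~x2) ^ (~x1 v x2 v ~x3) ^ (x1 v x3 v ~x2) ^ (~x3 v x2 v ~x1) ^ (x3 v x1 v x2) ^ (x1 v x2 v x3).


Clause lengths: 3, 3, 3, 3, 3, 3, 3, 3.
Sum = 3 + 3 + 3 + 3 + 3 + 3 + 3 + 3 = 24.

24


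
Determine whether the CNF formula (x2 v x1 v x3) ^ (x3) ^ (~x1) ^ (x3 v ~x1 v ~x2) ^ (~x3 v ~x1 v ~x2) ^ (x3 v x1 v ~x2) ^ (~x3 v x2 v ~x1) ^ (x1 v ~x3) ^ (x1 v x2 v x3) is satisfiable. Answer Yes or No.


Check all 8 possible truth assignments.
Number of satisfying assignments found: 0.
The formula is unsatisfiable.

No


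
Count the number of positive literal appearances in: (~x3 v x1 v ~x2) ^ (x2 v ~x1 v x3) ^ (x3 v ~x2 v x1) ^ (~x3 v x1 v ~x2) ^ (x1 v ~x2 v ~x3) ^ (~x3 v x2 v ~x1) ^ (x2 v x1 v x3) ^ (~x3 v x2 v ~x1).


Scan each clause for unnegated literals.
Clause 1: 1 positive; Clause 2: 2 positive; Clause 3: 2 positive; Clause 4: 1 positive; Clause 5: 1 positive; Clause 6: 1 positive; Clause 7: 3 positive; Clause 8: 1 positive.
Total positive literal occurrences = 12.

12


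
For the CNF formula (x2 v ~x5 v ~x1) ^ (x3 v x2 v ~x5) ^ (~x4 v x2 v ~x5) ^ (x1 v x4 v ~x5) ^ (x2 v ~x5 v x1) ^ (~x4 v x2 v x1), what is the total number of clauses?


Each group enclosed in parentheses joined by ^ is one clause.
Counting the conjuncts: 6 clauses.

6


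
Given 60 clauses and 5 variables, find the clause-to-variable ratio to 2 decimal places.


Clause-to-variable ratio = clauses / variables.
60 / 5 = 12.0.

12.0


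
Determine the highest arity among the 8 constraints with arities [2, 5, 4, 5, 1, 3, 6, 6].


The arities are: 2, 5, 4, 5, 1, 3, 6, 6.
Scan for the maximum value.
Maximum arity = 6.

6


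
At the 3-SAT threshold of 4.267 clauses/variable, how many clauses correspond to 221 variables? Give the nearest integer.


The 3-SAT phase transition occurs at approximately 4.267 clauses per variable.
m = 4.267 * 221 = 943.007.
Rounded to nearest integer: 943.

943


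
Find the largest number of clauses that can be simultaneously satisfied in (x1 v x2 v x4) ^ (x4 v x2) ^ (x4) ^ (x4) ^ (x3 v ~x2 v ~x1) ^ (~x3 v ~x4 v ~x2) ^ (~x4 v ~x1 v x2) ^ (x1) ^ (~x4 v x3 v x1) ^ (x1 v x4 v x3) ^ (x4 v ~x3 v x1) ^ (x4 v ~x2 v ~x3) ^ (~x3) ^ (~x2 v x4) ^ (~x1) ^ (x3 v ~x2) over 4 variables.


Enumerate all 16 truth assignments.
For each, count how many of the 16 clauses are satisfied.
The formula is not fully satisfiable, so the maximum is below 16.
Maximum simultaneously satisfiable clauses = 14.

14


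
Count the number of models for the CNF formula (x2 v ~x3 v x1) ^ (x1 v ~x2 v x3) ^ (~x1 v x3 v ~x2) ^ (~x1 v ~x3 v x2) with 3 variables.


Enumerate all 8 truth assignments over 3 variables.
Test each against every clause.
Satisfying assignments found: 4.

4


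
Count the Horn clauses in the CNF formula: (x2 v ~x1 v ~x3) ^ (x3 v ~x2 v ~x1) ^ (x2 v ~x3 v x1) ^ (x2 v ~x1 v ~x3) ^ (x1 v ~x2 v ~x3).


A Horn clause has at most one positive literal.
Clause 1: 1 positive lit(s) -> Horn
Clause 2: 1 positive lit(s) -> Horn
Clause 3: 2 positive lit(s) -> not Horn
Clause 4: 1 positive lit(s) -> Horn
Clause 5: 1 positive lit(s) -> Horn
Total Horn clauses = 4.

4
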